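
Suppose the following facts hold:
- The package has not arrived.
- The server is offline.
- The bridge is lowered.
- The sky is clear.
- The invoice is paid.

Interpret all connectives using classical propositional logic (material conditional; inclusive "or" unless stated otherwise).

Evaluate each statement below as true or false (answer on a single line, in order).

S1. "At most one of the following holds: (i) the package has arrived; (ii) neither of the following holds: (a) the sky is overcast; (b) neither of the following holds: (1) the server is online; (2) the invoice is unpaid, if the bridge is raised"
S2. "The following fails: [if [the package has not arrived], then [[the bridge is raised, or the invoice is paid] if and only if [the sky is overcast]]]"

S1 True, S2 True

Let N = "the package has arrived" (F), S = "the sky is overcast" (F), U = "the server is online" (F), P = "the bridge is raised" (F), M = "the invoice is paid" (T).

S1: This is N nand (S nor (U nor (P -> ~M))).

~M = ~T = F
P -> ~M = F -> F = T
U nor (P -> ~M) = F nor T = F
S nor (U nor (P -> ~M)) = F nor F = T
N nand (S nor (U nor (P -> ~M))) = F nand T = T
Thus S1 is true.

S2: This is ~(~N -> ((P | M) <-> S)).

~N = ~F = T
P | M = F | T = T
(P | M) <-> S = T <-> F = F
~N -> ((P | M) <-> S) = T -> F = F
~(~N -> ((P | M) <-> S)) = ~F = T
So S2 is true.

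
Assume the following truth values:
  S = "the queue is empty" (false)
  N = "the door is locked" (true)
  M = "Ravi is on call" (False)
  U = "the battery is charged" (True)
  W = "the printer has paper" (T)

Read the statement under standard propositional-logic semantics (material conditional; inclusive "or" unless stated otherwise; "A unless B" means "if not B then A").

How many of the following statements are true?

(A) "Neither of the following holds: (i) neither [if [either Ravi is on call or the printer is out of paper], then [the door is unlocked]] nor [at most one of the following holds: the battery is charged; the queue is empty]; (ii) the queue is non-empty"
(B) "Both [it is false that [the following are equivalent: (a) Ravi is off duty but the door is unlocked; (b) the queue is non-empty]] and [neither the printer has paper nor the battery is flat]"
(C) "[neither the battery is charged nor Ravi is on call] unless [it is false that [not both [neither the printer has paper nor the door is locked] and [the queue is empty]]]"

(A): In symbols: (((M or not W) -> not N) nor (U nand S)) nor not S

not W = not True = False
M or not W = False or False = False
not N = not True = False
(M or not W) -> not N = False -> False = True
U nand S = True nand False = True
((M or not W) -> not N) nor (U nand S) = True nor True = False
not S = not False = True
(((M or not W) -> not N) nor (U nand S)) nor not S = False nor True = False
So (A) is false.

(B): In symbols: not ((not M and not N) iff not S) and (W nor not U)

not M = not False = True
not N = not True = False
not M and not N = True and False = False
not S = not False = True
(not M and not N) iff not S = False iff True = False
not ((not M and not N) iff not S) = not False = True
not U = not True = False
W nor not U = True nor False = False
not ((not M and not N) iff not S) and (W nor not U) = True and False = False
So (B) is false.

(C): In symbols: (U nor M) or not ((W nor N) nand S)

U nor M = True nor False = False
W nor N = True nor True = False
(W nor N) nand S = False nand False = True
not ((W nor N) nand S) = not True = False
(U nor M) or not ((W nor N) nand S) = False or False = False
Thus (C) is false.

Count: 0.

0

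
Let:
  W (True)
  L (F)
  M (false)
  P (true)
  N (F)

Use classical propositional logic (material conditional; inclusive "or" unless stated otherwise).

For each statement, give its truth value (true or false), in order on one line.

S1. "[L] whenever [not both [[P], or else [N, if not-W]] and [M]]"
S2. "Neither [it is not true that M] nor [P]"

S1: In symbols: ((P | (~W -> N)) nand M) -> L

~W = ~T = F
~W -> N = F -> F = T
P | (~W -> N) = T | T = T
(P | (~W -> N)) nand M = T nand F = T
((P | (~W -> N)) nand M) -> L = T -> F = F
Thus S1 is false.

S2: This is ~M nor P.

~M = ~F = T
~M nor P = T nor T = F
Hence S2 is false.

S1 false; S2 false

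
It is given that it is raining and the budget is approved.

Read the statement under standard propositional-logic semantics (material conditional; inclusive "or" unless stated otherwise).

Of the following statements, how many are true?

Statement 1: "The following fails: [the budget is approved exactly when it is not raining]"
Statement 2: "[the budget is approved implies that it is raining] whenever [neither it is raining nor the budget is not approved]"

2

Let Q = "the budget is approved" (T), P = "it is raining" (T).

Statement 1: Formalization: ~(Q <-> ~P)

~P = ~T = F
Q <-> ~P = T <-> F = F
~(Q <-> ~P) = ~F = T
Thus Statement 1 is true.

Statement 2: Formalization: (P nor ~Q) -> (Q -> P)

~Q = ~T = F
P nor ~Q = T nor F = F
Q -> P = T -> T = T
(P nor ~Q) -> (Q -> P) = F -> T = T
Thus Statement 2 is true.

True statements: 2 (Statement 1, Statement 2).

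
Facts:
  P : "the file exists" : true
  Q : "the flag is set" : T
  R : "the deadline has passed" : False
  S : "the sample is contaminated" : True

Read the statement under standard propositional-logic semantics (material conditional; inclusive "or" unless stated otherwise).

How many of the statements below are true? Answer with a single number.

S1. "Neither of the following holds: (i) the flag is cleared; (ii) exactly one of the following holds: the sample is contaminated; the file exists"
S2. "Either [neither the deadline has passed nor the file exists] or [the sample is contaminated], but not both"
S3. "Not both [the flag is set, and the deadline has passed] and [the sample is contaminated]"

S1: In symbols: ~Q nor (S xor P)

~Q = ~T = F
S xor P = T xor T = F
~Q nor (S xor P) = F nor F = T
Hence S1 is true.

S2: Parsed as (R nor P) xor S

R nor P = F nor T = F
(R nor P) xor S = F xor T = T
So S2 is true.

S3: Formalization: (Q & R) nand S

Q & R = T & F = F
(Q & R) nand S = F nand T = T
Hence S3 is true.

Count: 3.

3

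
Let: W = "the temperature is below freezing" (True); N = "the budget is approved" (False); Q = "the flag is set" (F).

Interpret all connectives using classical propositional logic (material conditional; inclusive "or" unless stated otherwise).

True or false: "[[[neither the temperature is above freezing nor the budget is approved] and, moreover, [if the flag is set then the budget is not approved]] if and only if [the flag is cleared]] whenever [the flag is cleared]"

True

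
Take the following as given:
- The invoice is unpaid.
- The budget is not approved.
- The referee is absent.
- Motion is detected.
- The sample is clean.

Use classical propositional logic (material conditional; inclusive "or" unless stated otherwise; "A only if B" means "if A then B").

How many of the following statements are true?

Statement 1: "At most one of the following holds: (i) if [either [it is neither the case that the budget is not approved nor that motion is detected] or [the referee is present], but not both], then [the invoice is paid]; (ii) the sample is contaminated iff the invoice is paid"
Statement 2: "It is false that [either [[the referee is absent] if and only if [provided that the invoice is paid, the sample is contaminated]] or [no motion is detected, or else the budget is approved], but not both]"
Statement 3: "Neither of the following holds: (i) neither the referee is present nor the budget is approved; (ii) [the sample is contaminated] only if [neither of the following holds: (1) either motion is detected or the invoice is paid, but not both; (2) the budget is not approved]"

0

Let Q = "the budget is approved" (F), S = "motion is detected" (T), R = "the referee is present" (F), P = "the invoice is paid" (F), U = "the sample is contaminated" (F).

Statement 1: In symbols: (((~Q nor S) xor R) -> P) nand (U <-> P)

~Q = ~F = T
~Q nor S = T nor T = F
(~Q nor S) xor R = F xor F = F
((~Q nor S) xor R) -> P = F -> F = T
U <-> P = F <-> F = T
(((~Q nor S) xor R) -> P) nand (U <-> P) = T nand T = F
Thus Statement 1 is false.

Statement 2: Formalization: ~((~R <-> (P -> U)) xor (~S | Q))

~R = ~F = T
P -> U = F -> F = T
~R <-> (P -> U) = T <-> T = T
~S = ~T = F
~S | Q = F | F = F
(~R <-> (P -> U)) xor (~S | Q) = T xor F = T
~((~R <-> (P -> U)) xor (~S | Q)) = ~T = F
Thus Statement 2 is false.

Statement 3: Formalization: (R nor Q) nor (U -> ((S xor P) nor ~Q))

R nor Q = F nor F = T
S xor P = T xor F = T
~Q = ~F = T
(S xor P) nor ~Q = T nor T = F
U -> ((S xor P) nor ~Q) = F -> F = T
(R nor Q) nor (U -> ((S xor P) nor ~Q)) = T nor T = F
Thus Statement 3 is false.

True statements: 0 (none).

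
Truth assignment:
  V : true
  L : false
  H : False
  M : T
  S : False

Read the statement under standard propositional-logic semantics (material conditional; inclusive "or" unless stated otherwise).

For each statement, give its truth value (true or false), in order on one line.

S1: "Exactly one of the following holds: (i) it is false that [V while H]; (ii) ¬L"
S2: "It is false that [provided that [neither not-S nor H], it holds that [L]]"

S1: Parsed as ~(V & H) xor ~L

V & H = T & F = F
~(V & H) = ~F = T
~L = ~F = T
~(V & H) xor ~L = T xor T = F
Thus S1 is false.

S2: In symbols: ~((~S nor H) -> L)

~S = ~F = T
~S nor H = T nor F = F
(~S nor H) -> L = F -> F = T
~((~S nor H) -> L) = ~T = F
Thus S2 is false.

S1 F, S2 F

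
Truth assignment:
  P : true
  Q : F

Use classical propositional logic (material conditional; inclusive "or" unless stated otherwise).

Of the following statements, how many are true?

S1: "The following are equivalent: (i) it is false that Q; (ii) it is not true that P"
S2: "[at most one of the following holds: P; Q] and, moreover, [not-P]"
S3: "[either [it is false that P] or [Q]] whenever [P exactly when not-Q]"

S1: In symbols: not Q iff not P

not Q = not False = True
not P = not True = False
not Q iff not P = True iff False = False
Thus S1 is false.

S2: Parsed as (P nand Q) and not P

P nand Q = True nand False = True
not P = not True = False
(P nand Q) and not P = True and False = False
So S2 is false.

S3: This is (P iff not Q) -> (not P or Q).

not Q = not False = True
P iff not Q = True iff True = True
not P = not True = False
not P or Q = False or False = False
(P iff not Q) -> (not P or Q) = True -> False = False
Hence S3 is false.

0 of the 3 statements are true (none).

0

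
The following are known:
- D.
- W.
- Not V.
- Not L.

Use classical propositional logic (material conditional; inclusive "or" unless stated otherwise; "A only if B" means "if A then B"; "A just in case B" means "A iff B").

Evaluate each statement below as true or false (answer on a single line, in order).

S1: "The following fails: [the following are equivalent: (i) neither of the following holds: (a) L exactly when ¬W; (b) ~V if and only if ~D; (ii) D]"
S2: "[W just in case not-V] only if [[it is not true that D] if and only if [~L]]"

S1: This is ¬(((L ↔ ¬W) ↓ (¬V ↔ ¬D)) ↔ D).

¬W = ¬T = F
L ↔ ¬W = F ↔ F = T
¬V = ¬F = T
¬D = ¬T = F
¬V ↔ ¬D = T ↔ F = F
(L ↔ ¬W) ↓ (¬V ↔ ¬D) = T ↓ F = F
((L ↔ ¬W) ↓ (¬V ↔ ¬D)) ↔ D = F ↔ T = F
¬(((L ↔ ¬W) ↓ (¬V ↔ ¬D)) ↔ D) = ¬F = T
So S1 is true.

S2: Parsed as (W ↔ ¬V) → (¬D ↔ ¬L)

¬V = ¬F = T
W ↔ ¬V = T ↔ T = T
¬D = ¬T = F
¬L = ¬F = T
¬D ↔ ¬L = F ↔ T = F
(W ↔ ¬V) → (¬D ↔ ¬L) = T → F = F
So S2 is false.

S1 T / S2 F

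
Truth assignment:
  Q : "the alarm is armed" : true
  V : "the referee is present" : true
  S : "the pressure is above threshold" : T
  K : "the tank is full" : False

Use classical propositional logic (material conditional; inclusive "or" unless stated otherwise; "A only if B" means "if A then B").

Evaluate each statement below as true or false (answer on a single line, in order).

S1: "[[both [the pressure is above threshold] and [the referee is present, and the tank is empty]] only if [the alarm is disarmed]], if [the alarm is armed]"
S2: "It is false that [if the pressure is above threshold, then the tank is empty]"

S1: This is Q -> ((S & (V & ~K)) -> ~Q).

~K = ~F = T
V & ~K = T & T = T
S & (V & ~K) = T & T = T
~Q = ~T = F
(S & (V & ~K)) -> ~Q = T -> F = F
Q -> ((S & (V & ~K)) -> ~Q) = T -> F = F
Hence S1 is false.

S2: This is ~(S -> ~K).

~K = ~F = T
S -> ~K = T -> T = T
~(S -> ~K) = ~T = F
So S2 is false.

S1 False; S2 False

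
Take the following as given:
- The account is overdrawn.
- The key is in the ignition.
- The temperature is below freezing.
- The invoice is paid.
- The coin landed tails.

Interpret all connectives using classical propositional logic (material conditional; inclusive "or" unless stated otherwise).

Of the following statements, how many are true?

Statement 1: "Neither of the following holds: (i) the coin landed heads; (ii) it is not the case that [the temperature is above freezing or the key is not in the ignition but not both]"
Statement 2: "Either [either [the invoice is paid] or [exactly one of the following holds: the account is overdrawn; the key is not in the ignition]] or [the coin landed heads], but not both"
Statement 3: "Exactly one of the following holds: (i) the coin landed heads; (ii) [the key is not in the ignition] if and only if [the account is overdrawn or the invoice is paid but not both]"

2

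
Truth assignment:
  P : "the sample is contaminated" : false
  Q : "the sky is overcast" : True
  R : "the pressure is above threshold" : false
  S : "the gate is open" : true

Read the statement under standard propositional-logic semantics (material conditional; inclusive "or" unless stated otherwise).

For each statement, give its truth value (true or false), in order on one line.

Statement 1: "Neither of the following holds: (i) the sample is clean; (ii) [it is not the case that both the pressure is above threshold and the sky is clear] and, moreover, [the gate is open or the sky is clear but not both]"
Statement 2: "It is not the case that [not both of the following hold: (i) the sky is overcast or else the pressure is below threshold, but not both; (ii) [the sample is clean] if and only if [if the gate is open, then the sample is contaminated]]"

Statement 1 false, Statement 2 false

Statement 1: In symbols: ~P nor ((R nand ~Q) & (S xor ~Q))

~P = ~F = T
~Q = ~T = F
R nand ~Q = F nand F = T
~Q = ~T = F
S xor ~Q = T xor F = T
(R nand ~Q) & (S xor ~Q) = T & T = T
~P nor ((R nand ~Q) & (S xor ~Q)) = T nor T = F
Hence Statement 1 is false.

Statement 2: This is ~((Q xor ~R) nand (~P <-> (S -> P))).

~R = ~F = T
Q xor ~R = T xor T = F
~P = ~F = T
S -> P = T -> F = F
~P <-> (S -> P) = T <-> F = F
(Q xor ~R) nand (~P <-> (S -> P)) = F nand F = T
~((Q xor ~R) nand (~P <-> (S -> P))) = ~T = F
Hence Statement 2 is false.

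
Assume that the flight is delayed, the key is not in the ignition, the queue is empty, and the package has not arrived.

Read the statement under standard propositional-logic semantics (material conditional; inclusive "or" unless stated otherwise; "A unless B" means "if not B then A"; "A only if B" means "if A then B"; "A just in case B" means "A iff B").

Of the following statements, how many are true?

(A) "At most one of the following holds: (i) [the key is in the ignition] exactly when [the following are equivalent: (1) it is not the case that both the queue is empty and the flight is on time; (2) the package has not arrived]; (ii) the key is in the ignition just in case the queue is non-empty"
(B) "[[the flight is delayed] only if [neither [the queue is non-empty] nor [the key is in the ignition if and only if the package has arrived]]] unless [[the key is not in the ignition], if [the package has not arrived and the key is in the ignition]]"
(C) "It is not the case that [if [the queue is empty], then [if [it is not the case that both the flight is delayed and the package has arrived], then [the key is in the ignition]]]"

Let Q = "the key is in the ignition" (F), R = "the queue is empty" (T), P = "the flight is delayed" (T), S = "the package has arrived" (F).

(A): Formalization: (Q <-> ((R nand ~P) <-> ~S)) nand (Q <-> ~R)

~P = ~T = F
R nand ~P = T nand F = T
~S = ~F = T
(R nand ~P) <-> ~S = T <-> T = T
Q <-> ((R nand ~P) <-> ~S) = F <-> T = F
~R = ~T = F
Q <-> ~R = F <-> F = T
(Q <-> ((R nand ~P) <-> ~S)) nand (Q <-> ~R) = F nand T = T
So (A) is true.

(B): This is (P -> (~R nor (Q <-> S))) | ((~S & Q) -> ~Q).

~R = ~T = F
Q <-> S = F <-> F = T
~R nor (Q <-> S) = F nor T = F
P -> (~R nor (Q <-> S)) = T -> F = F
~S = ~F = T
~S & Q = T & F = F
~Q = ~F = T
(~S & Q) -> ~Q = F -> T = T
(P -> (~R nor (Q <-> S))) | ((~S & Q) -> ~Q) = F | T = T
Hence (B) is true.

(C): This is ~(R -> ((P nand S) -> Q)).

P nand S = T nand F = T
(P nand S) -> Q = T -> F = F
R -> ((P nand S) -> Q) = T -> F = F
~(R -> ((P nand S) -> Q)) = ~F = T
Hence (C) is true.

3 of the 3 statements are true ((A), (B), (C)).

3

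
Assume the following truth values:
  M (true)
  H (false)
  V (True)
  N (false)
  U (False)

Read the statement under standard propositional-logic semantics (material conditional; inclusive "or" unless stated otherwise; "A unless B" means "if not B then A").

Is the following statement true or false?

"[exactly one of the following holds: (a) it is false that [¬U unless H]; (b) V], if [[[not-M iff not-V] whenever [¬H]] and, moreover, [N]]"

Values: H=F, M=T, V=T, N=F, U=F.
Formalization: ((~H -> (~M <-> ~V)) & N) -> (~(~U | H) xor V)

~H = ~F = T
~M = ~T = F
~V = ~T = F
~M <-> ~V = F <-> F = T
~H -> (~M <-> ~V) = T -> T = T
(~H -> (~M <-> ~V)) & N = T & F = F
~U = ~F = T
~U | H = T | F = T
~(~U | H) = ~T = F
~(~U | H) xor V = F xor T = T
((~H -> (~M <-> ~V)) & N) -> (~(~U | H) xor V) = F -> T = T

The statement is true.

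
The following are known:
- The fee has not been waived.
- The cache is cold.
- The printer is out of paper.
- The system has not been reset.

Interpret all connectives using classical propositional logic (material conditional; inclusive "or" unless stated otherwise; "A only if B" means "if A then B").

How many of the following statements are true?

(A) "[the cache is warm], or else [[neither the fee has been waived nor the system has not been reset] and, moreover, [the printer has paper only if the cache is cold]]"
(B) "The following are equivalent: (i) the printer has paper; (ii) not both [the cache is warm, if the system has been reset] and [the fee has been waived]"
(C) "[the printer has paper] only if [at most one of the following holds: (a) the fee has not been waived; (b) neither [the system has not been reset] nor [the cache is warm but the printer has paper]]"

Let Q = "the cache is warm" (F), P = "the fee has been waived" (F), S = "the system has been reset" (F), R = "the printer has paper" (F).

(A): This is Q | ((P nor ~S) & (R -> ~Q)).

~S = ~F = T
P nor ~S = F nor T = F
~Q = ~F = T
R -> ~Q = F -> T = T
(P nor ~S) & (R -> ~Q) = F & T = F
Q | ((P nor ~S) & (R -> ~Q)) = F | F = F
So (A) is false.

(B): Formalization: R <-> ((S -> Q) nand P)

S -> Q = F -> F = T
(S -> Q) nand P = T nand F = T
R <-> ((S -> Q) nand P) = F <-> T = F
Hence (B) is false.

(C): This is R -> (~P nand (~S nor (Q & R))).

~P = ~F = T
~S = ~F = T
Q & R = F & F = F
~S nor (Q & R) = T nor F = F
~P nand (~S nor (Q & R)) = T nand F = T
R -> (~P nand (~S nor (Q & R))) = F -> T = T
Hence (C) is true.

True statements: 1 ((C)).

1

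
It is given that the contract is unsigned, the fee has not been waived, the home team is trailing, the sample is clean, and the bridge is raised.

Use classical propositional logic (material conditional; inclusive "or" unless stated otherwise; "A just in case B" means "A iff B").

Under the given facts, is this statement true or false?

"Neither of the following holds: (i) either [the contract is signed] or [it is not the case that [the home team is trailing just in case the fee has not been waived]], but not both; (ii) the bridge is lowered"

Let P = "the contract is signed" (False), R = "the home team is leading" (False), Q = "the fee has been waived" (False), U = "the bridge is raised" (True).
Formalization: (P xor not (not R iff not Q)) nor not U

not R = not False = True
not Q = not False = True
not R iff not Q = True iff True = True
not (not R iff not Q) = not True = False
P xor not (not R iff not Q) = False xor False = False
not U = not True = False
(P xor not (not R iff not Q)) nor not U = False nor False = True

The statement is true.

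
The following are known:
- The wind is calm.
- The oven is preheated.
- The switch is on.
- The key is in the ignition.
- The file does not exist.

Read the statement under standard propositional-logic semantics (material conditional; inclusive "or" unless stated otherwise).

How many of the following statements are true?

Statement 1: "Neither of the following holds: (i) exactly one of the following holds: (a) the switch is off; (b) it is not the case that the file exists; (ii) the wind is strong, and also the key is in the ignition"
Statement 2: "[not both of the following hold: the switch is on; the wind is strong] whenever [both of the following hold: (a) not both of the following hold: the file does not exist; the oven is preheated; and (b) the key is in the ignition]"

1

Let R = "the switch is on" (T), U = "the file exists" (F), P = "the wind is strong" (F), S = "the key is in the ignition" (T), Q = "the oven is preheated" (T).

Statement 1: This is (~R xor ~U) nor (P & S).

~R = ~T = F
~U = ~F = T
~R xor ~U = F xor T = T
P & S = F & T = F
(~R xor ~U) nor (P & S) = T nor F = F
So Statement 1 is false.

Statement 2: Parsed as ((~U nand Q) & S) -> (R nand P)

~U = ~F = T
~U nand Q = T nand T = F
(~U nand Q) & S = F & T = F
R nand P = T nand F = T
((~U nand Q) & S) -> (R nand P) = F -> T = T
So Statement 2 is true.

1 of the 2 statements is true (Statement 2).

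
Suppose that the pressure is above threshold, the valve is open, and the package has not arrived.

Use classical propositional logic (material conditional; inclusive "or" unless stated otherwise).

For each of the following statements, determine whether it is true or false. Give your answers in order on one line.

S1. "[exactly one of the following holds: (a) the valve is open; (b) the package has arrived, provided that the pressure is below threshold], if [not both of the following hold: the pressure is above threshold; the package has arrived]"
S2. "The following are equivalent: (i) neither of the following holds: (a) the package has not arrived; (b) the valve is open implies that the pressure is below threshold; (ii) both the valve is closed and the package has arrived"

S1 false; S2 true

Let P = "the pressure is above threshold" (True), R = "the package has arrived" (False), Q = "the valve is open" (True).

S1: Parsed as (P nand R) -> (Q xor (not P -> R))

P nand R = True nand False = True
not P = not True = False
not P -> R = False -> False = True
Q xor (not P -> R) = True xor True = False
(P nand R) -> (Q xor (not P -> R)) = True -> False = False
Hence S1 is false.

S2: Parsed as (not R nor (Q -> not P)) iff (not Q and R)

not R = not False = True
not P = not True = False
Q -> not P = True -> False = False
not R nor (Q -> not P) = True nor False = False
not Q = not True = False
not Q and R = False and False = False
(not R nor (Q -> not P)) iff (not Q and R) = False iff False = True
So S2 is true.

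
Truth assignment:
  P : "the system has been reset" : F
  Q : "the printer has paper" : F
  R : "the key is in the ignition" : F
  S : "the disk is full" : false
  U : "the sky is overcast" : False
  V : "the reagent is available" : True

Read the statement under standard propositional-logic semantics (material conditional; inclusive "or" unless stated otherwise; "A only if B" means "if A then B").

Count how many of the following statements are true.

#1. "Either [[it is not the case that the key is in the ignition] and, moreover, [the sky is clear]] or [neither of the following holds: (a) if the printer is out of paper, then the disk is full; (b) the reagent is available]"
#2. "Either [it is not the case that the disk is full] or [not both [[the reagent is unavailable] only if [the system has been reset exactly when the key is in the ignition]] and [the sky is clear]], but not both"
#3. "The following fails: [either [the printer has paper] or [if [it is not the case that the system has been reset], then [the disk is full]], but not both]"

#1: This is (not R and not U) or ((not Q -> S) nor V).

not R = not False = True
not U = not False = True
not R and not U = True and True = True
not Q = not False = True
not Q -> S = True -> False = False
(not Q -> S) nor V = False nor True = False
(not R and not U) or ((not Q -> S) nor V) = True or False = True
Hence #1 is true.

#2: This is not S xor ((not V -> (P iff R)) nand not U).

not S = not False = True
not V = not True = False
P iff R = False iff False = True
not V -> (P iff R) = False -> True = True
not U = not False = True
(not V -> (P iff R)) nand not U = True nand True = False
not S xor ((not V -> (P iff R)) nand not U) = True xor False = True
So #2 is true.

#3: This is not (Q xor (not P -> S)).

not P = not False = True
not P -> S = True -> False = False
Q xor (not P -> S) = False xor False = False
not (Q xor (not P -> S)) = not False = True
Thus #3 is true.

Count: 3.

3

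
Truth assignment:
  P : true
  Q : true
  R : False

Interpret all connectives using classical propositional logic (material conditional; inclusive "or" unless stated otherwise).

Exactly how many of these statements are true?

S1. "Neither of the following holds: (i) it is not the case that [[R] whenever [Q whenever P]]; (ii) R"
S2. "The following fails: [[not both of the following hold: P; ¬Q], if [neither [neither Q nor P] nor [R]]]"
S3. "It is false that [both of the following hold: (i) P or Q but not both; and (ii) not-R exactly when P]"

1

S1: Formalization: not ((P -> Q) -> R) nor R

P -> Q = True -> True = True
(P -> Q) -> R = True -> False = False
not ((P -> Q) -> R) = not False = True
not ((P -> Q) -> R) nor R = True nor False = False
Hence S1 is false.

S2: Formalization: not (((Q nor P) nor R) -> (P nand not Q))

Q nor P = True nor True = False
(Q nor P) nor R = False nor False = True
not Q = not True = False
P nand not Q = True nand False = True
((Q nor P) nor R) -> (P nand not Q) = True -> True = True
not (((Q nor P) nor R) -> (P nand not Q)) = not True = False
Thus S2 is false.

S3: In symbols: not ((P xor Q) and (not R iff P))

P xor Q = True xor True = False
not R = not False = True
not R iff P = True iff True = True
(P xor Q) and (not R iff P) = False and True = False
not ((P xor Q) and (not R iff P)) = not False = True
Hence S3 is true.

True statements: 1 (S3).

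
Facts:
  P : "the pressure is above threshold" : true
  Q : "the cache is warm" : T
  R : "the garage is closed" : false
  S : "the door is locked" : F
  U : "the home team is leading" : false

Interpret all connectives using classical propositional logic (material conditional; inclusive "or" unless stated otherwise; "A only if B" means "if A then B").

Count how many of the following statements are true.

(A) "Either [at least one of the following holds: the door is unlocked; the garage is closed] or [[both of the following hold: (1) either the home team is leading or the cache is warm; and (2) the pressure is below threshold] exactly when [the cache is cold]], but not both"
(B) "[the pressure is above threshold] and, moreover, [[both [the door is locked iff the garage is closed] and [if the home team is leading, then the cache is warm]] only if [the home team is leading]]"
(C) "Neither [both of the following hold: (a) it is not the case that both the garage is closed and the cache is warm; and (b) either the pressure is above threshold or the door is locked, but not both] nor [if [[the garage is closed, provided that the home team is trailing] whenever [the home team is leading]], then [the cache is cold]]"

0

(A): This is (¬S ∨ R) ⊕ (((U ∨ Q) ∧ ¬P) ↔ ¬Q).

¬S = ¬F = T
¬S ∨ R = T ∨ F = T
U ∨ Q = F ∨ T = T
¬P = ¬T = F
(U ∨ Q) ∧ ¬P = T ∧ F = F
¬Q = ¬T = F
((U ∨ Q) ∧ ¬P) ↔ ¬Q = F ↔ F = T
(¬S ∨ R) ⊕ (((U ∨ Q) ∧ ¬P) ↔ ¬Q) = T ⊕ T = F
Thus (A) is false.

(B): This is P ∧ (((S ↔ R) ∧ (U → Q)) → U).

S ↔ R = F ↔ F = T
U → Q = F → T = T
(S ↔ R) ∧ (U → Q) = T ∧ T = T
((S ↔ R) ∧ (U → Q)) → U = T → F = F
P ∧ (((S ↔ R) ∧ (U → Q)) → U) = T ∧ F = F
So (B) is false.

(C): In symbols: ((R ↑ Q) ∧ (P ⊕ S)) ↓ ((U → (¬U → R)) → ¬Q)

R ↑ Q = F ↑ T = T
P ⊕ S = T ⊕ F = T
(R ↑ Q) ∧ (P ⊕ S) = T ∧ T = T
¬U = ¬F = T
¬U → R = T → F = F
U → (¬U → R) = F → F = T
¬Q = ¬T = F
(U → (¬U → R)) → ¬Q = T → F = F
((R ↑ Q) ∧ (P ⊕ S)) ↓ ((U → (¬U → R)) → ¬Q) = T ↓ F = F
Thus (C) is false.

Count: 0.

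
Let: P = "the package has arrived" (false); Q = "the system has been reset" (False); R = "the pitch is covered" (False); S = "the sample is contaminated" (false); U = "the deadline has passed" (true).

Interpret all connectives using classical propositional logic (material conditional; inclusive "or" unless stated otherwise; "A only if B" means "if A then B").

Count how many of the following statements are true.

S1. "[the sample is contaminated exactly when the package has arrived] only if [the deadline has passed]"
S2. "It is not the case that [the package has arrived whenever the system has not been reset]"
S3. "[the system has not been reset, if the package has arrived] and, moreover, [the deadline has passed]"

S1: This is (S iff P) -> U.

S iff P = False iff False = True
(S iff P) -> U = True -> True = True
Thus S1 is true.

S2: This is not (not Q -> P).

not Q = not False = True
not Q -> P = True -> False = False
not (not Q -> P) = not False = True
Thus S2 is true.

S3: In symbols: (P -> not Q) and U

not Q = not False = True
P -> not Q = False -> True = True
(P -> not Q) and U = True and True = True
Hence S3 is true.

True statements: 3.

3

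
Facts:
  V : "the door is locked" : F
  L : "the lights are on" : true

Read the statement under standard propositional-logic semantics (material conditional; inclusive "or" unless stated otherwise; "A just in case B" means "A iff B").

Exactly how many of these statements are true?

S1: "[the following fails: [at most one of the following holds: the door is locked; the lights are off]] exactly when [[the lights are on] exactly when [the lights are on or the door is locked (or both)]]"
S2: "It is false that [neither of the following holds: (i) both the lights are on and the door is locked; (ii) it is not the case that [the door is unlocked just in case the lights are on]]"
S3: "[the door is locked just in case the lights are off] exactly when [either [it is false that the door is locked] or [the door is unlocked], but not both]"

0

S1: In symbols: ¬(V ↑ ¬L) ↔ (L ↔ (L ∨ V))

¬L = ¬T = F
V ↑ ¬L = F ↑ F = T
¬(V ↑ ¬L) = ¬T = F
L ∨ V = T ∨ F = T
L ↔ (L ∨ V) = T ↔ T = T
¬(V ↑ ¬L) ↔ (L ↔ (L ∨ V)) = F ↔ T = F
Hence S1 is false.

S2: This is ¬((L ∧ V) ↓ ¬(¬V ↔ L)).

L ∧ V = T ∧ F = F
¬V = ¬F = T
¬V ↔ L = T ↔ T = T
¬(¬V ↔ L) = ¬T = F
(L ∧ V) ↓ ¬(¬V ↔ L) = F ↓ F = T
¬((L ∧ V) ↓ ¬(¬V ↔ L)) = ¬T = F
Hence S2 is false.

S3: Formalization: (V ↔ ¬L) ↔ (¬V ⊕ ¬V)

¬L = ¬T = F
V ↔ ¬L = F ↔ F = T
¬V = ¬F = T
¬V = ¬F = T
¬V ⊕ ¬V = T ⊕ T = F
(V ↔ ¬L) ↔ (¬V ⊕ ¬V) = T ↔ F = F
Hence S3 is false.

0 of the 3 statements are true (none).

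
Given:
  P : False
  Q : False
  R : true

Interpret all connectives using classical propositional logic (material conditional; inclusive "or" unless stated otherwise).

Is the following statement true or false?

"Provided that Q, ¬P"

true

In symbols: Q -> not P

not P = not False = True
Q -> not P = False -> True = True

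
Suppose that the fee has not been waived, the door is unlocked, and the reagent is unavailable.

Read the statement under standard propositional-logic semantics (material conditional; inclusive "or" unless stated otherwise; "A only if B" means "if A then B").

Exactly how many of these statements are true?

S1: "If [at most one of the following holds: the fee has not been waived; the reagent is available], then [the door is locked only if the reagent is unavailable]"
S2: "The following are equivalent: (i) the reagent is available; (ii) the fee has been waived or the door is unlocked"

1

Let V = "the fee has been waived" (F), L = "the reagent is available" (F), N = "the door is locked" (F).

S1: In symbols: (¬V ↑ L) → (N → ¬L)

¬V = ¬F = T
¬V ↑ L = T ↑ F = T
¬L = ¬F = T
N → ¬L = F → T = T
(¬V ↑ L) → (N → ¬L) = T → T = T
Hence S1 is true.

S2: In symbols: L ↔ (V ∨ ¬N)

¬N = ¬F = T
V ∨ ¬N = F ∨ T = T
L ↔ (V ∨ ¬N) = F ↔ T = F
Hence S2 is false.

1 of the 2 statements is true (S1).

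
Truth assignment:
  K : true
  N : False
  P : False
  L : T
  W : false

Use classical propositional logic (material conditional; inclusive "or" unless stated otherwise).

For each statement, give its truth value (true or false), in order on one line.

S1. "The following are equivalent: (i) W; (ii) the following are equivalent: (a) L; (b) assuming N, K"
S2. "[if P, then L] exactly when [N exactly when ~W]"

S1: In symbols: W ↔ (L ↔ (N → K))

N → K = F → T = T
L ↔ (N → K) = T ↔ T = T
W ↔ (L ↔ (N → K)) = F ↔ T = F
So S1 is false.

S2: This is (P → L) ↔ (N ↔ ¬W).

P → L = F → T = T
¬W = ¬F = T
N ↔ ¬W = F ↔ T = F
(P → L) ↔ (N ↔ ¬W) = T ↔ F = F
Thus S2 is false.

S1 False / S2 False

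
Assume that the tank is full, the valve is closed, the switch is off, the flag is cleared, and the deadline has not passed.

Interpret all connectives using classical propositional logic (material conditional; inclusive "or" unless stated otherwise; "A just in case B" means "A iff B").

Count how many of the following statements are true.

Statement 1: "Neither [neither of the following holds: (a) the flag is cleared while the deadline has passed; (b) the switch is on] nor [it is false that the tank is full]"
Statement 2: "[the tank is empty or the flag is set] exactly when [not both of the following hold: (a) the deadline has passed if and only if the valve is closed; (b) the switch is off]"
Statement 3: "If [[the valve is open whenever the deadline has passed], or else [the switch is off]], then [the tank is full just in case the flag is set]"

0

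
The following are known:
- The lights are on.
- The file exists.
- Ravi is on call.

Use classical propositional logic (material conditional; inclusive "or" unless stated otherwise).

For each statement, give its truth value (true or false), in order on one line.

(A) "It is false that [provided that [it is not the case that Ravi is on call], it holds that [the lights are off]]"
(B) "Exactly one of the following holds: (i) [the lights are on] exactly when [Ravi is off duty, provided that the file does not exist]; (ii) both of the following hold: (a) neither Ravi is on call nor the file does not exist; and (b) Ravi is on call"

Let R = "Ravi is on call" (T), P = "the lights are on" (T), Q = "the file exists" (T).

(A): Formalization: ¬(¬R → ¬P)

¬R = ¬T = F
¬P = ¬T = F
¬R → ¬P = F → F = T
¬(¬R → ¬P) = ¬T = F
So (A) is false.

(B): This is (P ↔ (¬Q → ¬R)) ⊕ ((R ↓ ¬Q) ∧ R).

¬Q = ¬T = F
¬R = ¬T = F
¬Q → ¬R = F → F = T
P ↔ (¬Q → ¬R) = T ↔ T = T
¬Q = ¬T = F
R ↓ ¬Q = T ↓ F = F
(R ↓ ¬Q) ∧ R = F ∧ T = F
(P ↔ (¬Q → ¬R)) ⊕ ((R ↓ ¬Q) ∧ R) = T ⊕ F = T
So (B) is true.

(A) false / (B) true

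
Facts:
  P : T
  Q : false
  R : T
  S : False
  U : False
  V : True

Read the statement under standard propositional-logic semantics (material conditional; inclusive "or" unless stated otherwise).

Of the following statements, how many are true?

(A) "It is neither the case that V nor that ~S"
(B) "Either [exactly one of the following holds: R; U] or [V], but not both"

0

(A): In symbols: V nor ~S

~S = ~F = T
V nor ~S = T nor T = F
Hence (A) is false.

(B): In symbols: (R xor U) xor V

R xor U = T xor F = T
(R xor U) xor V = T xor T = F
Thus (B) is false.

Count: 0.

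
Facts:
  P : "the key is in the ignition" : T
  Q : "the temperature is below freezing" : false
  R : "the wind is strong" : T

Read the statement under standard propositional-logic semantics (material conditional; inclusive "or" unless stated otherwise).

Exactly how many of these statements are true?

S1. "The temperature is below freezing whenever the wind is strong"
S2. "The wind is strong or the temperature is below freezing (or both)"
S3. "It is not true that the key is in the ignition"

S1: Parsed as R -> Q

R -> Q = True -> False = False
Hence S1 is false.

S2: In symbols: R or Q

R or Q = True or False = True
So S2 is true.

S3: Formalization: not P

not P = not True = False
Thus S3 is false.

True statements: 1.

1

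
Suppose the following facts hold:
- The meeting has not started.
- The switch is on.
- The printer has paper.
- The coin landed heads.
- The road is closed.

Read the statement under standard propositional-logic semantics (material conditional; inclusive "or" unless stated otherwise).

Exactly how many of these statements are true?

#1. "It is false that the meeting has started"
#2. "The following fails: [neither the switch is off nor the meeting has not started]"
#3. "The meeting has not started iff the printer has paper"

3

Let M = "the meeting has started" (F), H = "the switch is on" (T), R = "the printer has paper" (T).

#1: Parsed as ~M

~M = ~F = T
So #1 is true.

#2: Formalization: ~(~H nor ~M)

~H = ~T = F
~M = ~F = T
~H nor ~M = F nor T = F
~(~H nor ~M) = ~F = T
So #2 is true.

#3: In symbols: ~M <-> R

~M = ~F = T
~M <-> R = T <-> T = T
Hence #3 is true.

Count: 3.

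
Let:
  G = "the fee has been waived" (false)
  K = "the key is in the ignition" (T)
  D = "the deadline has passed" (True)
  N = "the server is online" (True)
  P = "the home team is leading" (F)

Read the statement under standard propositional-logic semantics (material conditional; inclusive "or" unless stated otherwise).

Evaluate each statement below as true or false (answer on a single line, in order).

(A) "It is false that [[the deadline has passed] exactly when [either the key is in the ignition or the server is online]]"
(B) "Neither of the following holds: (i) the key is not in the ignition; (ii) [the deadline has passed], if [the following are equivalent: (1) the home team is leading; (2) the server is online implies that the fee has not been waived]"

(A) false; (B) false

(A): Parsed as ~(D <-> (K | N))

K | N = T | T = T
D <-> (K | N) = T <-> T = T
~(D <-> (K | N)) = ~T = F
Hence (A) is false.

(B): Parsed as ~K nor ((P <-> (N -> ~G)) -> D)

~K = ~T = F
~G = ~F = T
N -> ~G = T -> T = T
P <-> (N -> ~G) = F <-> T = F
(P <-> (N -> ~G)) -> D = F -> T = T
~K nor ((P <-> (N -> ~G)) -> D) = F nor T = F
Thus (B) is false.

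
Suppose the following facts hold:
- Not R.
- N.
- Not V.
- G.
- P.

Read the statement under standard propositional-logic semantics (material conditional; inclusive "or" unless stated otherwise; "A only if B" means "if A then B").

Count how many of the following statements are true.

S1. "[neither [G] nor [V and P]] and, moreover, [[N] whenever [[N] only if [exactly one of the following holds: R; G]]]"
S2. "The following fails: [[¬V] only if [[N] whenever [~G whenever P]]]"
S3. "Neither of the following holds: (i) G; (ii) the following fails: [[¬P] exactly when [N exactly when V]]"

0

S1: Formalization: (G nor (V & P)) & ((N -> (R xor G)) -> N)

V & P = F & T = F
G nor (V & P) = T nor F = F
R xor G = F xor T = T
N -> (R xor G) = T -> T = T
(N -> (R xor G)) -> N = T -> T = T
(G nor (V & P)) & ((N -> (R xor G)) -> N) = F & T = F
Hence S1 is false.

S2: This is ~(~V -> ((P -> ~G) -> N)).

~V = ~F = T
~G = ~T = F
P -> ~G = T -> F = F
(P -> ~G) -> N = F -> T = T
~V -> ((P -> ~G) -> N) = T -> T = T
~(~V -> ((P -> ~G) -> N)) = ~T = F
Thus S2 is false.

S3: Parsed as G nor ~(~P <-> (N <-> V))

~P = ~T = F
N <-> V = T <-> F = F
~P <-> (N <-> V) = F <-> F = T
~(~P <-> (N <-> V)) = ~T = F
G nor ~(~P <-> (N <-> V)) = T nor F = F
Thus S3 is false.

True statements: 0 (none).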